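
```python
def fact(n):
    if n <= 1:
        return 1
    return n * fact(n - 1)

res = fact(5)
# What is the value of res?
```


fact(5)
= 5 * fact(4)
= 5 * 4 * fact(3)
= 5 * 4 * 3 * fact(2)
= 5 * 4 * 3 * 2 * fact(1)
= 5 * 4 * 3 * 2 * 1
= 120


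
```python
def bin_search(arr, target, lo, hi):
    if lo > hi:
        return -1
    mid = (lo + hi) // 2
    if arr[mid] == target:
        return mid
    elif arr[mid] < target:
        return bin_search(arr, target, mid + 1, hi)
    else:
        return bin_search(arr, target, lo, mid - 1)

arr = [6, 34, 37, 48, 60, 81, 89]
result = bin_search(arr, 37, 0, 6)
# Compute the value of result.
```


bin_search(arr, 37, 0, 6)
lo=0, hi=6, mid=3, arr[mid]=48
48 > 37, search left half
lo=0, hi=2, mid=1, arr[mid]=34
34 < 37, search right half
lo=2, hi=2, mid=2, arr[mid]=37
arr[2] == 37, found at index 2
= 2


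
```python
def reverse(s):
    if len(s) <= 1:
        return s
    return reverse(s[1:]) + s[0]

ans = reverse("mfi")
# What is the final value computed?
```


reverse("mfi")
= reverse("fi") + "m"
= reverse("i") + "f" + "m"
= "i" + "f" + "m"
= "ifm"


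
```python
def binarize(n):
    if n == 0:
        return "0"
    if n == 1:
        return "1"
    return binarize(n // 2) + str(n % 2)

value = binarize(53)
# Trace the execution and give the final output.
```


binarize(53)
= binarize(26) + "1"
= binarize(13) + "0" + "1"
= binarize(6) + "1" + "0" + "1"
= binarize(3) + "0" + "1" + "0" + "1"
= binarize(1) + "1" + "0" + "1" + "0" + "1"
= "1" + "1" + "0" + "1" + "0" + "1"
= "110101"


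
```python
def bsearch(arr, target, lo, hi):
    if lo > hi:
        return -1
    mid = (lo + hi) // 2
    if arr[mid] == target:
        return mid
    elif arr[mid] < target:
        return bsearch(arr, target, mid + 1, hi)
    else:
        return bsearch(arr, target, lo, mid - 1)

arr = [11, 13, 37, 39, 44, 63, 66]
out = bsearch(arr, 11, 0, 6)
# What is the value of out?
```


bsearch(arr, 11, 0, 6)
lo=0, hi=6, mid=3, arr[mid]=39
39 > 11, search left half
lo=0, hi=2, mid=1, arr[mid]=13
13 > 11, search left half
lo=0, hi=0, mid=0, arr[mid]=11
arr[0] == 11, found at index 0
= 0


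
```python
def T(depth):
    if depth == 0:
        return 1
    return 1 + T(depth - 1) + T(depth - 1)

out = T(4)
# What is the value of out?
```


T(4)
= 1 + T(3) + T(3)
= 1 + 2 * T(3)
T(k) = 2^(k+1) - 1
T(0) = 1
T(1) = 3
T(2) = 7
T(3) = 15
T(4) = 31
T(4) = 2^5 - 1 = 31


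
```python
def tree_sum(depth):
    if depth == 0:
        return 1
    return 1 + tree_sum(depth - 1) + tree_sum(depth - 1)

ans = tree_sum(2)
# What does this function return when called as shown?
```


tree_sum(2)
= 1 + tree_sum(1) + tree_sum(1)
= 1 + 2 * tree_sum(1)
tree_sum(k) = 2^(k+1) - 1
tree_sum(0) = 1
tree_sum(1) = 3
tree_sum(2) = 7
tree_sum(2) = 2^3 - 1 = 7


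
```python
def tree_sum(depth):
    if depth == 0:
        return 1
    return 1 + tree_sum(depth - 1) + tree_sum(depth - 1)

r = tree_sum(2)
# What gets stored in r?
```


tree_sum(2)
= 1 + tree_sum(1) + tree_sum(1)
= 1 + 2 * tree_sum(1)
tree_sum(k) = 2^(k+1) - 1
tree_sum(0) = 1
tree_sum(1) = 3
tree_sum(2) = 7
tree_sum(2) = 2^3 - 1 = 7


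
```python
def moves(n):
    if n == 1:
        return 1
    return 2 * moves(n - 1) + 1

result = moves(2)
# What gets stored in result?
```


moves(2)
= 2 * moves(1) + 1
Now compute bottom-up:
moves(1) = 1
moves(2) = 2 * 1 + 1 = 3
= 3


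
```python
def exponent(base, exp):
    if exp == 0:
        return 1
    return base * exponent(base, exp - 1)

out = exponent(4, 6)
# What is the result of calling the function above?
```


exponent(4, 6)
= 4 * exponent(4, 5)
= 4 * 4 * exponent(4, 4)
= 4 * 4 * 4 * exponent(4, 3)
= 4 * 4 * 4 * 4 * exponent(4, 2)
= 4 * 4 * 4 * 4 * 4 * exponent(4, 1)
= 4 * 4 * 4 * 4 * 4 * 4 * exponent(4, 0)
= 4 * 4 * 4 * 4 * 4 * 4 * 1
= 4096


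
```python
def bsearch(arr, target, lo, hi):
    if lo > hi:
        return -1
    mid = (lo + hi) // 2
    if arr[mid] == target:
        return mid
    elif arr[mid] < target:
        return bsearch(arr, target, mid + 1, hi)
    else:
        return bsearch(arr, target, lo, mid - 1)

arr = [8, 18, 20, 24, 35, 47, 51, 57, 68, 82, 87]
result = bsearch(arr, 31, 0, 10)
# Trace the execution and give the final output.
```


bsearch(arr, 31, 0, 10)
lo=0, hi=10, mid=5, arr[mid]=47
47 > 31, search left half
lo=0, hi=4, mid=2, arr[mid]=20
20 < 31, search right half
lo=3, hi=4, mid=3, arr[mid]=24
24 < 31, search right half
lo=4, hi=4, mid=4, arr[mid]=35
35 > 31, search left half
lo > hi, target not found, return -1
= -1


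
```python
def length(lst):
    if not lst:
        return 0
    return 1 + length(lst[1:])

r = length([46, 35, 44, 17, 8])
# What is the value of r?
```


length([46, 35, 44, 17, 8])
= 1 + length([35, 44, 17, 8])
= 1 + 1 + length([44, 17, 8])
= 1 + 1 + 1 + length([17, 8])
= 1 + 1 + 1 + 1 + length([8])
= 1 + 1 + 1 + 1 + 1 + length([])
= 1 + 1 + 1 + 1 + 1 + 0
= 5


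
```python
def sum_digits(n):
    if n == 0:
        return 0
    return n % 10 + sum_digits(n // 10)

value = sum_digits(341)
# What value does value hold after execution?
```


sum_digits(341)
= 1 + sum_digits(34)
= 1 + 4 + sum_digits(3)
= 1 + 4 + 3 + sum_digits(0)
= 1 + 4 + 3 + 0
= 8


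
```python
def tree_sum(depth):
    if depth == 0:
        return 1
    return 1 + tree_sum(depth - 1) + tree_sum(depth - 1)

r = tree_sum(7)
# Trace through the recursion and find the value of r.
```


tree_sum(7)
= 1 + tree_sum(6) + tree_sum(6)
= 1 + 2 * tree_sum(6)
tree_sum(k) = 2^(k+1) - 1
tree_sum(0) = 1
tree_sum(1) = 3
tree_sum(2) = 7
tree_sum(3) = 15
tree_sum(4) = 31
tree_sum(7) = 2^8 - 1 = 255


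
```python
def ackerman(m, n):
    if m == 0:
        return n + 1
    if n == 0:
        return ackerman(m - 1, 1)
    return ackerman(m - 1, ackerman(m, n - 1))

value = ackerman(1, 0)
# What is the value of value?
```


ackerman(1, 0)
n == 0: return ackerman(0, 1)
= ackerman(0, 1) = 2
= 2


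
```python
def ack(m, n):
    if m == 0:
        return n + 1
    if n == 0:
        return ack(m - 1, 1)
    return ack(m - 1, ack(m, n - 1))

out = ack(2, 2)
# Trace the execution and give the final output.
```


ack(2, 2)
= ack(1, ack(2, 1))
First compute ack(2, 1) = 5
= ack(1, 5)
= 7


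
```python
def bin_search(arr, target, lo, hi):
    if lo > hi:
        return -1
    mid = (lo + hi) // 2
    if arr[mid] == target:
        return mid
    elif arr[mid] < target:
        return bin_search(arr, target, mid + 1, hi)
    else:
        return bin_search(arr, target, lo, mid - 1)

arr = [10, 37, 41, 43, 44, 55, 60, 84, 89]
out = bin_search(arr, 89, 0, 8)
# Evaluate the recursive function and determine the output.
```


bin_search(arr, 89, 0, 8)
lo=0, hi=8, mid=4, arr[mid]=44
44 < 89, search right half
lo=5, hi=8, mid=6, arr[mid]=60
60 < 89, search right half
lo=7, hi=8, mid=7, arr[mid]=84
84 < 89, search right half
lo=8, hi=8, mid=8, arr[mid]=89
arr[8] == 89, found at index 8
= 8


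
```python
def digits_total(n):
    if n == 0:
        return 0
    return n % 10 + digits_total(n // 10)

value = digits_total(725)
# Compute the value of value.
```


digits_total(725)
= 5 + digits_total(72)
= 5 + 2 + digits_total(7)
= 5 + 2 + 7 + digits_total(0)
= 5 + 2 + 7 + 0
= 14


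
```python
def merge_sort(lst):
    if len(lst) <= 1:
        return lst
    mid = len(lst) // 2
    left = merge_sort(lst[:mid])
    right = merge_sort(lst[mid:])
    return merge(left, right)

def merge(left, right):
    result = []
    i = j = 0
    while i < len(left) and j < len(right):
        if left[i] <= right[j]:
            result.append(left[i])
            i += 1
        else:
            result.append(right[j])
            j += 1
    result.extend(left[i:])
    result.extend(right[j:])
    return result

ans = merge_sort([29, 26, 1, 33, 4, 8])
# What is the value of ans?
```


merge_sort([29, 26, 1, 33, 4, 8])
Split into [29, 26, 1] and [33, 4, 8]
Left sorted: [1, 26, 29]
Right sorted: [4, 8, 33]
Merge [1, 26, 29] and [4, 8, 33]
= [1, 4, 8, 26, 29, 33]


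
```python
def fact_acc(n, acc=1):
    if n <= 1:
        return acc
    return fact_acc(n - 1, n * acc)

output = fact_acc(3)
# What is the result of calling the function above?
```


fact_acc(3, 1)
= fact_acc(2, 3 * 1) = fact_acc(2, 3)
= fact_acc(1, 2 * 3) = fact_acc(1, 6)
n <= 1, return acc = 6


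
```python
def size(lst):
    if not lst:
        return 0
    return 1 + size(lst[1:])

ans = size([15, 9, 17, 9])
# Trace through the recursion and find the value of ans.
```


size([15, 9, 17, 9])
= 1 + size([9, 17, 9])
= 1 + 1 + size([17, 9])
= 1 + 1 + 1 + size([9])
= 1 + 1 + 1 + 1 + size([])
= 1 + 1 + 1 + 1 + 0
= 4


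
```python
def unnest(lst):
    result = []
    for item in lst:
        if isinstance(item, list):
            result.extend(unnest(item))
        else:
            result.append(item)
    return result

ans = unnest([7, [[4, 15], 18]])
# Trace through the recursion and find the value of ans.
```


unnest([7, [[4, 15], 18]])
Processing each element:
  7 is not a list -> append 7
  [[4, 15], 18] is a list -> unnest recursively -> [4, 15, 18]
= [7, 4, 15, 18]


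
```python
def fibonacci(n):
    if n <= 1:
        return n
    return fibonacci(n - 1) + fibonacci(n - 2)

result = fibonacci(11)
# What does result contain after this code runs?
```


fibonacci(11)
= fibonacci(10) + fibonacci(9)
= (fibonacci(9) + fibonacci(8)) + fibonacci(9)
Computing bottom-up: fibonacci(0)=0, fibonacci(1)=1, fibonacci(2)=1, fibonacci(3)=2, fibonacci(4)=3, fibonacci(5)=5, fibonacci(6)=8, fibonacci(7)=13, fibonacci(8)=21, fibonacci(9)=34, fibonacci(10)=55, fibonacci(11)=89
= 89


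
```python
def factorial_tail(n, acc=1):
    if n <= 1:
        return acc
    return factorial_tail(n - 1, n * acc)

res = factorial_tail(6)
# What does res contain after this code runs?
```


factorial_tail(6, 1)
= factorial_tail(5, 6 * 1) = factorial_tail(5, 6)
= factorial_tail(4, 5 * 6) = factorial_tail(4, 30)
= factorial_tail(3, 4 * 30) = factorial_tail(3, 120)
= factorial_tail(2, 3 * 120) = factorial_tail(2, 360)
= factorial_tail(1, 2 * 360) = factorial_tail(1, 720)
n <= 1, return acc = 720


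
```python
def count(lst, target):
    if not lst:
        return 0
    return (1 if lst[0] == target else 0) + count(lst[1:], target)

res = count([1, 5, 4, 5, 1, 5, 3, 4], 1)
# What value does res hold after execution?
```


count([1, 5, 4, 5, 1, 5, 3, 4], 1)
lst[0]=1 == 1: 1 + count([5, 4, 5, 1, 5, 3, 4], 1)
lst[0]=5 != 1: 0 + count([4, 5, 1, 5, 3, 4], 1)
lst[0]=4 != 1: 0 + count([5, 1, 5, 3, 4], 1)
lst[0]=5 != 1: 0 + count([1, 5, 3, 4], 1)
lst[0]=1 == 1: 1 + count([5, 3, 4], 1)
lst[0]=5 != 1: 0 + count([3, 4], 1)
lst[0]=3 != 1: 0 + count([4], 1)
lst[0]=4 != 1: 0 + count([], 1)
= 2


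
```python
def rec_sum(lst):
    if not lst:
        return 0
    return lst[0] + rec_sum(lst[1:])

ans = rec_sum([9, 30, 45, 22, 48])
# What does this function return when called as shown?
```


rec_sum([9, 30, 45, 22, 48])
= 9 + rec_sum([30, 45, 22, 48])
= 9 + 30 + rec_sum([45, 22, 48])
= 9 + 30 + 45 + rec_sum([22, 48])
= 9 + 30 + 45 + 22 + rec_sum([48])
= 9 + 30 + 45 + 22 + 48 + rec_sum([])
= 9 + 30 + 45 + 22 + 48 + 0
= 154


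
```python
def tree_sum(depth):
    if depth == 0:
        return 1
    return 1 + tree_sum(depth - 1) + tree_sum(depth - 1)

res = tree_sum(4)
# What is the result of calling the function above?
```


tree_sum(4)
= 1 + tree_sum(3) + tree_sum(3)
= 1 + 2 * tree_sum(3)
tree_sum(k) = 2^(k+1) - 1
tree_sum(0) = 1
tree_sum(1) = 3
tree_sum(2) = 7
tree_sum(3) = 15
tree_sum(4) = 31
tree_sum(4) = 2^5 - 1 = 31


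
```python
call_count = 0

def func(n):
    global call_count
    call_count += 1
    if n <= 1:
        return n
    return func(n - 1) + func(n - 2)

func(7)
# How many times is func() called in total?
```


func(7) calls func(6) and func(5); each non-base call branches into two more.
Let C(k) = total number of calls made by func(k), including the call to func(k) itself.
Base cases: C(0) = 1, C(1) = 1
Recurrence: C(k) = 1 + C(k-1) + C(k-2)
  C(2) = 1 + C(1) + C(0) = 1 + 1 + 1 = 3
  C(3) = 1 + C(2) + C(1) = 1 + 3 + 1 = 5
  C(4) = 1 + C(3) + C(2) = 1 + 5 + 3 = 9
  C(5) = 1 + C(4) + C(3) = 1 + 9 + 5 = 15
  C(6) = 1 + C(5) + C(4) = 1 + 15 + 9 = 25
  C(7) = 1 + C(6) + C(5) = 1 + 25 + 15 = 41
Total calls = C(7) = 41


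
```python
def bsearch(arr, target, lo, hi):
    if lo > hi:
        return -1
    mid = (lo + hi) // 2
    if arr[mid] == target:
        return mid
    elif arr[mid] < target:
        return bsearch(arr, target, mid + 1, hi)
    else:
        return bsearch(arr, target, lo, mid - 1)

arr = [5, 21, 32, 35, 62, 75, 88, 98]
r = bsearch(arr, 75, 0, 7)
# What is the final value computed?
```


bsearch(arr, 75, 0, 7)
lo=0, hi=7, mid=3, arr[mid]=35
35 < 75, search right half
lo=4, hi=7, mid=5, arr[mid]=75
arr[5] == 75, found at index 5
= 5


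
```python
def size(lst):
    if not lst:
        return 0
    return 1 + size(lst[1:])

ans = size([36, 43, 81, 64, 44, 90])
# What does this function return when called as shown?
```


size([36, 43, 81, 64, 44, 90])
= 1 + size([43, 81, 64, 44, 90])
= 1 + 1 + size([81, 64, 44, 90])
= 1 + 1 + 1 + size([64, 44, 90])
= 1 + 1 + 1 + 1 + size([44, 90])
= 1 + 1 + 1 + 1 + 1 + size([90])
= 1 + 1 + 1 + 1 + 1 + 1 + size([])
= 1 + 1 + 1 + 1 + 1 + 1 + 0
= 6


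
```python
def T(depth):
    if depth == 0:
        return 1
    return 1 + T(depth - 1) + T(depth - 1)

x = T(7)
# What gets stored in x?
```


T(7)
= 1 + T(6) + T(6)
= 1 + 2 * T(6)
T(k) = 2^(k+1) - 1
T(0) = 1
T(1) = 3
T(2) = 7
T(3) = 15
T(4) = 31
T(7) = 2^8 - 1 = 255


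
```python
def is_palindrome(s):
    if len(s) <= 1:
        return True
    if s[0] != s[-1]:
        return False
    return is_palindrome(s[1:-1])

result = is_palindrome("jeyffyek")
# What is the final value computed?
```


is_palindrome("jeyffyek")
"jeyffyek": s[0]='j' != s[-1]='k' -> False
= False


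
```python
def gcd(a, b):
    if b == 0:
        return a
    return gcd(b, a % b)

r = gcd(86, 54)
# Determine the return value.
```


gcd(86, 54)
= gcd(54, 86 % 54) = gcd(54, 32)
= gcd(32, 54 % 32) = gcd(32, 22)
= gcd(22, 32 % 22) = gcd(22, 10)
= gcd(10, 22 % 10) = gcd(10, 2)
= gcd(2, 10 % 2) = gcd(2, 0)
b == 0, return a = 2


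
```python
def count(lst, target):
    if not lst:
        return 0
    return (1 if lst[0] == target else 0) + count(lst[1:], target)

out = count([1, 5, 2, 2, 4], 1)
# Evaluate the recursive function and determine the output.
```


count([1, 5, 2, 2, 4], 1)
lst[0]=1 == 1: 1 + count([5, 2, 2, 4], 1)
lst[0]=5 != 1: 0 + count([2, 2, 4], 1)
lst[0]=2 != 1: 0 + count([2, 4], 1)
lst[0]=2 != 1: 0 + count([4], 1)
lst[0]=4 != 1: 0 + count([], 1)
= 1


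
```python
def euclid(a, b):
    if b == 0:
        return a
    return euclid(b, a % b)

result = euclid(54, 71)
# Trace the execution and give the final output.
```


euclid(54, 71)
= euclid(71, 54 % 71) = euclid(71, 54)
= euclid(54, 71 % 54) = euclid(54, 17)
= euclid(17, 54 % 17) = euclid(17, 3)
= euclid(3, 17 % 3) = euclid(3, 2)
= euclid(2, 3 % 2) = euclid(2, 1)
= euclid(1, 2 % 1) = euclid(1, 0)
b == 0, return a = 1


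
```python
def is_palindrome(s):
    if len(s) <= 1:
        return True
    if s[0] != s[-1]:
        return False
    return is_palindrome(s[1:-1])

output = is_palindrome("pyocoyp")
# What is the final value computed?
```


is_palindrome("pyocoyp")
"pyocoyp": s[0]='p' == s[-1]='p' -> is_palindrome("yocoy")
"yocoy": s[0]='y' == s[-1]='y' -> is_palindrome("oco")
"oco": s[0]='o' == s[-1]='o' -> is_palindrome("c")
"c": len <= 1 -> True
= True


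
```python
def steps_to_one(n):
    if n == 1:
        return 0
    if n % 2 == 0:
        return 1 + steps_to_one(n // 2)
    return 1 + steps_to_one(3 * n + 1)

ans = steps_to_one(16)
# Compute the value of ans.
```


steps_to_one(16)
16 is even -> steps_to_one(8)
8 is even -> steps_to_one(4)
4 is even -> steps_to_one(2)
2 is even -> steps_to_one(1)
Reached 1 after 4 steps
= 4


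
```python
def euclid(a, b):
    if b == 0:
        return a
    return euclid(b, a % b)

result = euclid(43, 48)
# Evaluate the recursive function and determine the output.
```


euclid(43, 48)
= euclid(48, 43 % 48) = euclid(48, 43)
= euclid(43, 48 % 43) = euclid(43, 5)
= euclid(5, 43 % 5) = euclid(5, 3)
= euclid(3, 5 % 3) = euclid(3, 2)
= euclid(2, 3 % 2) = euclid(2, 1)
= euclid(1, 2 % 1) = euclid(1, 0)
b == 0, return a = 1


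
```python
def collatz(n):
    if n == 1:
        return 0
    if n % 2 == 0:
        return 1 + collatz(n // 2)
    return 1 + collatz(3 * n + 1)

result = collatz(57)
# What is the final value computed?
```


collatz(57)
57 is odd -> 3*57+1 = 172 -> collatz(172)
172 is even -> collatz(86)
86 is even -> collatz(43)
43 is odd -> 3*43+1 = 130 -> collatz(130)
130 is even -> collatz(65)
65 is odd -> 3*65+1 = 196 -> collatz(196)
196 is even -> collatz(98)
98 is even -> collatz(49)
49 is odd -> 3*49+1 = 148 -> collatz(148)
148 is even -> collatz(74)
74 is even -> collatz(37)
37 is odd -> 3*37+1 = 112 -> collatz(112)
112 is even -> collatz(56)
56 is even -> collatz(28)
28 is even -> collatz(14)
14 is even -> collatz(7)
7 is odd -> 3*7+1 = 22 -> collatz(22)
22 is even -> collatz(11)
11 is odd -> 3*11+1 = 34 -> collatz(34)
34 is even -> collatz(17)
17 is odd -> 3*17+1 = 52 -> collatz(52)
52 is even -> collatz(26)
26 is even -> collatz(13)
13 is odd -> 3*13+1 = 40 -> collatz(40)
40 is even -> collatz(20)
20 is even -> collatz(10)
10 is even -> collatz(5)
5 is odd -> 3*5+1 = 16 -> collatz(16)
16 is even -> collatz(8)
8 is even -> collatz(4)
4 is even -> collatz(2)
2 is even -> collatz(1)
Reached 1 after 32 steps
= 32


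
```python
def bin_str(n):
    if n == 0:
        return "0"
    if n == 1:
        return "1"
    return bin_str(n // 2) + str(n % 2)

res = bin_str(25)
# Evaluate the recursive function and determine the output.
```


bin_str(25)
= bin_str(12) + "1"
= bin_str(6) + "0" + "1"
= bin_str(3) + "0" + "0" + "1"
= bin_str(1) + "1" + "0" + "0" + "1"
= "1" + "1" + "0" + "0" + "1"
= "11001"


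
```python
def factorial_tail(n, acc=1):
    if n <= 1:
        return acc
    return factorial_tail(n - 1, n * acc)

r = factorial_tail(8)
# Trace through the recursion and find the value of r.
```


factorial_tail(8, 1)
= factorial_tail(7, 8 * 1) = factorial_tail(7, 8)
= factorial_tail(6, 7 * 8) = factorial_tail(6, 56)
= factorial_tail(5, 6 * 56) = factorial_tail(5, 336)
= factorial_tail(4, 5 * 336) = factorial_tail(4, 1680)
= factorial_tail(3, 4 * 1680) = factorial_tail(3, 6720)
= factorial_tail(2, 3 * 6720) = factorial_tail(2, 20160)
= factorial_tail(1, 2 * 20160) = factorial_tail(1, 40320)
n <= 1, return acc = 40320


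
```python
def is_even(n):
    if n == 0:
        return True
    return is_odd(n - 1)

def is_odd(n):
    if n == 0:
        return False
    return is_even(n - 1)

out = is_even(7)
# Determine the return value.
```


is_even(7)
= is_odd(6)
= is_even(5)
= is_odd(4)
= is_even(3)
= is_odd(2)
= is_even(1)
= is_odd(0)
n == 0: return False
= False


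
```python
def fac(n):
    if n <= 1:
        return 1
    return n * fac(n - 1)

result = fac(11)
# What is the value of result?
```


fac(11)
= 11 * fac(10)
= 11 * 10 * fac(9)
= 11 * 10 * 9 * fac(8)
= 11 * 10 * 9 * 8 * fac(7)
= 11 * 10 * 9 * 8 * 7 * fac(6)
= 11 * 10 * 9 * 8 * 7 * 6 * fac(5)
= 11 * 10 * 9 * 8 * 7 * 6 * 5 * fac(4)
= 11 * 10 * 9 * 8 * 7 * 6 * 5 * 4 * fac(3)
= 11 * 10 * 9 * 8 * 7 * 6 * 5 * 4 * 3 * fac(2)
= 11 * 10 * 9 * 8 * 7 * 6 * 5 * 4 * 3 * 2 * fac(1)
= 11 * 10 * 9 * 8 * 7 * 6 * 5 * 4 * 3 * 2 * 1
= 39916800


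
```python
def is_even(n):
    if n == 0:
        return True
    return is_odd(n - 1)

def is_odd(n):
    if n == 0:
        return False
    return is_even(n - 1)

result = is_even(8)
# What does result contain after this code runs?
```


is_even(8)
= is_odd(7)
= is_even(6)
= is_odd(5)
= is_even(4)
= is_odd(3)
= is_even(2)
= is_odd(1)
= is_even(0)
n == 0: return True
= True


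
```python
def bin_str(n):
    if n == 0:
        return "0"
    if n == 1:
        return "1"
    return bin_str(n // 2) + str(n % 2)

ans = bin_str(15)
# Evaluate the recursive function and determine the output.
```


bin_str(15)
= bin_str(7) + "1"
= bin_str(3) + "1" + "1"
= bin_str(1) + "1" + "1" + "1"
= "1" + "1" + "1" + "1"
= "1111"


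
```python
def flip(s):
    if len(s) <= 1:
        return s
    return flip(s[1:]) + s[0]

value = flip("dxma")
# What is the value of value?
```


flip("dxma")
= flip("xma") + "d"
= flip("ma") + "x" + "d"
= flip("a") + "m" + "x" + "d"
= "a" + "m" + "x" + "d"
= "amxd"


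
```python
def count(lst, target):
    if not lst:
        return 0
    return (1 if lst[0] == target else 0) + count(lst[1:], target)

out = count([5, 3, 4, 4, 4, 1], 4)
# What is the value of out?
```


count([5, 3, 4, 4, 4, 1], 4)
lst[0]=5 != 4: 0 + count([3, 4, 4, 4, 1], 4)
lst[0]=3 != 4: 0 + count([4, 4, 4, 1], 4)
lst[0]=4 == 4: 1 + count([4, 4, 1], 4)
lst[0]=4 == 4: 1 + count([4, 1], 4)
lst[0]=4 == 4: 1 + count([1], 4)
lst[0]=1 != 4: 0 + count([], 4)
= 3


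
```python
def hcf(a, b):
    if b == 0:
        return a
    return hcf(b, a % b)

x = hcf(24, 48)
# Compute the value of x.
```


hcf(24, 48)
= hcf(48, 24 % 48) = hcf(48, 24)
= hcf(24, 48 % 24) = hcf(24, 0)
b == 0, return a = 24


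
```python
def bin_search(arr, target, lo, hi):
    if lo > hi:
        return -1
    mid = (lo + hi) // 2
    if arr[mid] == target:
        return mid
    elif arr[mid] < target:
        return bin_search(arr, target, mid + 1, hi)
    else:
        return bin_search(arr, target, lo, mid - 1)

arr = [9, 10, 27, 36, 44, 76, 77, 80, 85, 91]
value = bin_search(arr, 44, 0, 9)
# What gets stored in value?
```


bin_search(arr, 44, 0, 9)
lo=0, hi=9, mid=4, arr[mid]=44
arr[4] == 44, found at index 4
= 4


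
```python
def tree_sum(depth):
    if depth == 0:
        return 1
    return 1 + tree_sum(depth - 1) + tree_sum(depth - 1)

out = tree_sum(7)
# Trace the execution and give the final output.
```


tree_sum(7)
= 1 + tree_sum(6) + tree_sum(6)
= 1 + 2 * tree_sum(6)
tree_sum(k) = 2^(k+1) - 1
tree_sum(0) = 1
tree_sum(1) = 3
tree_sum(2) = 7
tree_sum(3) = 15
tree_sum(4) = 31
tree_sum(7) = 2^8 - 1 = 255


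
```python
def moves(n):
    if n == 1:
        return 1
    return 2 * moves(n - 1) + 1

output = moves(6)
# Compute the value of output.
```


moves(6)
= 2 * moves(5) + 1
= 2 * (2 * moves(4) + 1) + 1
= 2 * (2 * (2 * moves(3) + 1) + 1) + 1
= 2 * (2 * (2 * (2 * moves(2) + 1) + 1) + 1) + 1
= 2 * (2 * (2 * (2 * (2 * moves(1) + 1) + 1) + 1) + 1) + 1
Now compute bottom-up:
moves(1) = 1
moves(2) = 2 * 1 + 1 = 3
moves(3) = 2 * 3 + 1 = 7
moves(4) = 2 * 7 + 1 = 15
moves(5) = 2 * 15 + 1 = 31
moves(6) = 2 * 31 + 1 = 63
= 63


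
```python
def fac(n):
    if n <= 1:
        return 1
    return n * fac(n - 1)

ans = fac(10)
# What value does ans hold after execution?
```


fac(10)
= 10 * fac(9)
= 10 * 9 * fac(8)
= 10 * 9 * 8 * fac(7)
= 10 * 9 * 8 * 7 * fac(6)
= 10 * 9 * 8 * 7 * 6 * fac(5)
= 10 * 9 * 8 * 7 * 6 * 5 * fac(4)
= 10 * 9 * 8 * 7 * 6 * 5 * 4 * fac(3)
= 10 * 9 * 8 * 7 * 6 * 5 * 4 * 3 * fac(2)
= 10 * 9 * 8 * 7 * 6 * 5 * 4 * 3 * 2 * fac(1)
= 10 * 9 * 8 * 7 * 6 * 5 * 4 * 3 * 2 * 1
= 3628800


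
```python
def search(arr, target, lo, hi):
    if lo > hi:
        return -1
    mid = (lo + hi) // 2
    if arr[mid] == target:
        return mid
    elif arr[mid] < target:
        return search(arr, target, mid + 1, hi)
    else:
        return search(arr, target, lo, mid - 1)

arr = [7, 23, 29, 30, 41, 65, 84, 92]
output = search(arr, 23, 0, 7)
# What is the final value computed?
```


search(arr, 23, 0, 7)
lo=0, hi=7, mid=3, arr[mid]=30
30 > 23, search left half
lo=0, hi=2, mid=1, arr[mid]=23
arr[1] == 23, found at index 1
= 1


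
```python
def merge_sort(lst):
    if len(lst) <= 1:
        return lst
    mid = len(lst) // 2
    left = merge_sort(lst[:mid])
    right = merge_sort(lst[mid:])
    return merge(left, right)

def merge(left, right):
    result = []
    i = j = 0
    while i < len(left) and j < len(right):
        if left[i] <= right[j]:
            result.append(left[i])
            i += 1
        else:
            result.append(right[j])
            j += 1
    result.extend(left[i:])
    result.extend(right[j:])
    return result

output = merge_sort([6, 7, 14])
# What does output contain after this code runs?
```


merge_sort([6, 7, 14])
Split into [6] and [7, 14]
Left sorted: [6]
Right sorted: [7, 14]
Merge [6] and [7, 14]
= [6, 7, 14]


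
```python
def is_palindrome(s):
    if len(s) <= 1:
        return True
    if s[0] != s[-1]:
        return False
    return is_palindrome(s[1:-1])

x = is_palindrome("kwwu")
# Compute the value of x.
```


is_palindrome("kwwu")
"kwwu": s[0]='k' != s[-1]='u' -> False
= False


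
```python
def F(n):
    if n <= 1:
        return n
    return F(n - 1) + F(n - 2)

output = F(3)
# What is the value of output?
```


F(3)
= F(2) + F(1)
Computing bottom-up: F(0)=0, F(1)=1, F(2)=1, F(3)=2
= 2


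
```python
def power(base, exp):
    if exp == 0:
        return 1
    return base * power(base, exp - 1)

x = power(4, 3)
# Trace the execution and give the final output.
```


power(4, 3)
= 4 * power(4, 2)
= 4 * 4 * power(4, 1)
= 4 * 4 * 4 * power(4, 0)
= 4 * 4 * 4 * 1
= 64


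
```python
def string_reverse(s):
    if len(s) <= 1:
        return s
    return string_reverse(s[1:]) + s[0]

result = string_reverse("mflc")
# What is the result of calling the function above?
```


string_reverse("mflc")
= string_reverse("flc") + "m"
= string_reverse("lc") + "f" + "m"
= string_reverse("c") + "l" + "f" + "m"
= "c" + "l" + "f" + "m"
= "clfm"


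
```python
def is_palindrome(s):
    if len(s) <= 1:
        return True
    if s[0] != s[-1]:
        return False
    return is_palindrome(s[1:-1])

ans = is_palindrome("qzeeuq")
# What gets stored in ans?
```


is_palindrome("qzeeuq")
"qzeeuq": s[0]='q' == s[-1]='q' -> is_palindrome("zeeu")
"zeeu": s[0]='z' != s[-1]='u' -> False
= False


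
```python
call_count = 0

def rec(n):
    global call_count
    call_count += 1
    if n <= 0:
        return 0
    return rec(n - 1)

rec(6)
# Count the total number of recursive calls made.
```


rec(6) calls rec(5) calls ... calls rec(0)
Total calls: 6 + 1 (for base case) = 7


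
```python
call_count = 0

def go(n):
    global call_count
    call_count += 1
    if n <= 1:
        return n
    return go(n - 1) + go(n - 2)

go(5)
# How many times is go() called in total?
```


go(5) calls go(4) and go(3); each non-base call branches into two more.
Let C(k) = total number of calls made by go(k), including the call to go(k) itself.
Base cases: C(0) = 1, C(1) = 1
Recurrence: C(k) = 1 + C(k-1) + C(k-2)
  C(2) = 1 + C(1) + C(0) = 1 + 1 + 1 = 3
  C(3) = 1 + C(2) + C(1) = 1 + 3 + 1 = 5
  C(4) = 1 + C(3) + C(2) = 1 + 5 + 3 = 9
  C(5) = 1 + C(4) + C(3) = 1 + 9 + 5 = 15
Total calls = C(5) = 15


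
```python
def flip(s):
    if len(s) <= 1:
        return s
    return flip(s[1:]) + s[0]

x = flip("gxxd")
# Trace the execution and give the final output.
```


flip("gxxd")
= flip("xxd") + "g"
= flip("xd") + "x" + "g"
= flip("d") + "x" + "x" + "g"
= "d" + "x" + "x" + "g"
= "dxxg"


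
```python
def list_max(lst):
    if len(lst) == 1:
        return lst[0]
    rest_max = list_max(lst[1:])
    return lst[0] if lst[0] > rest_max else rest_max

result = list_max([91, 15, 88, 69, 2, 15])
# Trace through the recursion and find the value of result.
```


list_max([91, 15, 88, 69, 2, 15])
= compare 91 with list_max([15, 88, 69, 2, 15])
= compare 15 with list_max([88, 69, 2, 15])
= compare 88 with list_max([69, 2, 15])
= compare 69 with list_max([2, 15])
= compare 2 with list_max([15])
Base: list_max([15]) = 15
compare 2 with 15: max = 15
compare 69 with 15: max = 69
compare 88 with 69: max = 88
compare 15 with 88: max = 88
compare 91 with 88: max = 91
= 91


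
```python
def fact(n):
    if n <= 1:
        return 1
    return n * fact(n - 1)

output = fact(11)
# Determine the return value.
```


fact(11)
= 11 * fact(10)
= 11 * 10 * fact(9)
= 11 * 10 * 9 * fact(8)
= 11 * 10 * 9 * 8 * fact(7)
= 11 * 10 * 9 * 8 * 7 * fact(6)
= 11 * 10 * 9 * 8 * 7 * 6 * fact(5)
= 11 * 10 * 9 * 8 * 7 * 6 * 5 * fact(4)
= 11 * 10 * 9 * 8 * 7 * 6 * 5 * 4 * fact(3)
= 11 * 10 * 9 * 8 * 7 * 6 * 5 * 4 * 3 * fact(2)
= 11 * 10 * 9 * 8 * 7 * 6 * 5 * 4 * 3 * 2 * fact(1)
= 11 * 10 * 9 * 8 * 7 * 6 * 5 * 4 * 3 * 2 * 1
= 39916800


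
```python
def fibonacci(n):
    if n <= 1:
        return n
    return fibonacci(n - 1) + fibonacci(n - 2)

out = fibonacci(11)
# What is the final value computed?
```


fibonacci(11)
= fibonacci(10) + fibonacci(9)
= (fibonacci(9) + fibonacci(8)) + fibonacci(9)
Computing bottom-up: fibonacci(0)=0, fibonacci(1)=1, fibonacci(2)=1, fibonacci(3)=2, fibonacci(4)=3, fibonacci(5)=5, fibonacci(6)=8, fibonacci(7)=13, fibonacci(8)=21, fibonacci(9)=34, fibonacci(10)=55, fibonacci(11)=89
= 89


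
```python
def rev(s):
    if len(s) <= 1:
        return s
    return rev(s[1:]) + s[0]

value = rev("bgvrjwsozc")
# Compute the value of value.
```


rev("bgvrjwsozc")
= rev("gvrjwsozc") + "b"
= rev("vrjwsozc") + "g" + "b"
= rev("rjwsozc") + "v" + "g" + "b"
= rev("jwsozc") + "r" + "v" + "g" + "b"
= rev("wsozc") + "j" + "r" + "v" + "g" + "b"
= rev("sozc") + "w" + "j" + "r" + "v" + "g" + "b"
= rev("ozc") + "s" + "w" + "j" + "r" + "v" + "g" + "b"
= rev("zc") + "o" + "s" + "w" + "j" + "r" + "v" + "g" + "b"
= rev("c") + "z" + "o" + "s" + "w" + "j" + "r" + "v" + "g" + "b"
= "c" + "z" + "o" + "s" + "w" + "j" + "r" + "v" + "g" + "b"
= "czoswjrvgb"


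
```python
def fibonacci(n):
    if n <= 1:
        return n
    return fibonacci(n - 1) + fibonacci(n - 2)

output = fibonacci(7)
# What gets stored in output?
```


fibonacci(7)
= fibonacci(6) + fibonacci(5)
= (fibonacci(5) + fibonacci(4)) + fibonacci(5)
Computing bottom-up: fibonacci(0)=0, fibonacci(1)=1, fibonacci(2)=1, fibonacci(3)=2, fibonacci(4)=3, fibonacci(5)=5, fibonacci(6)=8, fibonacci(7)=13
= 13


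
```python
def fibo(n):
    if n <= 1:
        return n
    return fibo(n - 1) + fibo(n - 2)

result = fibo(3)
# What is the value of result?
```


fibo(3)
= fibo(2) + fibo(1)
Computing bottom-up: fibo(0)=0, fibo(1)=1, fibo(2)=1, fibo(3)=2
= 2


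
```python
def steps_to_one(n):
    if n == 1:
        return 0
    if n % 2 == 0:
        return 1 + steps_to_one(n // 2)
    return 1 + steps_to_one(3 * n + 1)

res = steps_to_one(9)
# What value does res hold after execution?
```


steps_to_one(9)
9 is odd -> 3*9+1 = 28 -> steps_to_one(28)
28 is even -> steps_to_one(14)
14 is even -> steps_to_one(7)
7 is odd -> 3*7+1 = 22 -> steps_to_one(22)
22 is even -> steps_to_one(11)
11 is odd -> 3*11+1 = 34 -> steps_to_one(34)
34 is even -> steps_to_one(17)
17 is odd -> 3*17+1 = 52 -> steps_to_one(52)
52 is even -> steps_to_one(26)
26 is even -> steps_to_one(13)
13 is odd -> 3*13+1 = 40 -> steps_to_one(40)
40 is even -> steps_to_one(20)
20 is even -> steps_to_one(10)
10 is even -> steps_to_one(5)
5 is odd -> 3*5+1 = 16 -> steps_to_one(16)
16 is even -> steps_to_one(8)
8 is even -> steps_to_one(4)
4 is even -> steps_to_one(2)
2 is even -> steps_to_one(1)
Reached 1 after 19 steps
= 19


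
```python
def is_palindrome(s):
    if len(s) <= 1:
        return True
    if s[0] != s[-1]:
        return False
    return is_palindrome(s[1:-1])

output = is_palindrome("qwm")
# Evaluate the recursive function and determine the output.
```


is_palindrome("qwm")
"qwm": s[0]='q' != s[-1]='m' -> False
= False


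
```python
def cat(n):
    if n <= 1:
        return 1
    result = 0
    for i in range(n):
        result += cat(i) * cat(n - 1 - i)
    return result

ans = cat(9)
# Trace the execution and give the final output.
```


cat(9)
= sum of cat(i) * cat(9-1-i) for i in 0..8
First compute sub-values bottom-up:
  cat(0) = 1, cat(1) = 1
  cat(2) = 1*1 + 1*1 = 2
  cat(3) = 1*2 + 1*1 + 2*1 = 5
  cat(4) = 1*5 + 1*2 + 2*1 + 5*1 = 14
  cat(5) = 1*14 + 1*5 + 2*2 + 5*1 + 14*1 = 42
  cat(6) = 1*42 + 1*14 + 2*5 + 5*2 + 14*1 + 42*1 = 132
  cat(7) = 1*132 + 1*42 + 2*14 + 5*5 + 14*2 + 42*1 + 132*1 = 429
  cat(8) = 1*429 + 1*132 + 2*42 + 5*14 + 14*5 + 42*2 + 132*1 + 429*1 = 1430
Now cat(9):
  cat(0)*cat(8) = 1*1430 = 1430
  cat(1)*cat(7) = 1*429 = 429
  cat(2)*cat(6) = 2*132 = 264
  cat(3)*cat(5) = 5*42 = 210
  cat(4)*cat(4) = 14*14 = 196
  cat(5)*cat(3) = 42*5 = 210
  cat(6)*cat(2) = 132*2 = 264
  cat(7)*cat(1) = 429*1 = 429
  cat(8)*cat(0) = 1430*1 = 1430
= 1430 + 429 + 264 + 210 + 196 + 210 + 264 + 429 + 1430
= 4862


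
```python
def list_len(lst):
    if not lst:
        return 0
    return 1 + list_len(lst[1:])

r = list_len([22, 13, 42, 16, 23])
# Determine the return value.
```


list_len([22, 13, 42, 16, 23])
= 1 + list_len([13, 42, 16, 23])
= 1 + 1 + list_len([42, 16, 23])
= 1 + 1 + 1 + list_len([16, 23])
= 1 + 1 + 1 + 1 + list_len([23])
= 1 + 1 + 1 + 1 + 1 + list_len([])
= 1 + 1 + 1 + 1 + 1 + 0
= 5


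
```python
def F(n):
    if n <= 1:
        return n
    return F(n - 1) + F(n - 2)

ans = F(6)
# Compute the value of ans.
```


F(6)
= F(5) + F(4)
= (F(4) + F(3)) + F(4)
Computing bottom-up: F(0)=0, F(1)=1, F(2)=1, F(3)=2, F(4)=3, F(5)=5, F(6)=8
= 8


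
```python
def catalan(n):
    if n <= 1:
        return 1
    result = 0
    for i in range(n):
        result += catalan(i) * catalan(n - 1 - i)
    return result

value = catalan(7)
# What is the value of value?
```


catalan(7)
= sum of catalan(i) * catalan(7-1-i) for i in 0..6
First compute sub-values bottom-up:
  catalan(0) = 1, catalan(1) = 1
  catalan(2) = 1*1 + 1*1 = 2
  catalan(3) = 1*2 + 1*1 + 2*1 = 5
  catalan(4) = 1*5 + 1*2 + 2*1 + 5*1 = 14
  catalan(5) = 1*14 + 1*5 + 2*2 + 5*1 + 14*1 = 42
  catalan(6) = 1*42 + 1*14 + 2*5 + 5*2 + 14*1 + 42*1 = 132
Now catalan(7):
  catalan(0)*catalan(6) = 1*132 = 132
  catalan(1)*catalan(5) = 1*42 = 42
  catalan(2)*catalan(4) = 2*14 = 28
  catalan(3)*catalan(3) = 5*5 = 25
  catalan(4)*catalan(2) = 14*2 = 28
  catalan(5)*catalan(1) = 42*1 = 42
  catalan(6)*catalan(0) = 132*1 = 132
= 132 + 42 + 28 + 25 + 28 + 42 + 132
= 429


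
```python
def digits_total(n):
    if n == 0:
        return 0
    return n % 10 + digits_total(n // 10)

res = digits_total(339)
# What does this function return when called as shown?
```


digits_total(339)
= 9 + digits_total(33)
= 9 + 3 + digits_total(3)
= 9 + 3 + 3 + digits_total(0)
= 9 + 3 + 3 + 0
= 15


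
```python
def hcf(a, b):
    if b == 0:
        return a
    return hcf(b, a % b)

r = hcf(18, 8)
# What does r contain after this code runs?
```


hcf(18, 8)
= hcf(8, 18 % 8) = hcf(8, 2)
= hcf(2, 8 % 2) = hcf(2, 0)
b == 0, return a = 2


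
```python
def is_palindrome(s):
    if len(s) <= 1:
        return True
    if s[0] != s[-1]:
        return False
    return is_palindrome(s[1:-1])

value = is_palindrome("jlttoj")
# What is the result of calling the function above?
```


is_palindrome("jlttoj")
"jlttoj": s[0]='j' == s[-1]='j' -> is_palindrome("ltto")
"ltto": s[0]='l' != s[-1]='o' -> False
= False


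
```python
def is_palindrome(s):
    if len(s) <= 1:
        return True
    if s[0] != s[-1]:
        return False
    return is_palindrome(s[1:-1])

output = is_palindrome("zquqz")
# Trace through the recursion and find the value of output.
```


is_palindrome("zquqz")
"zquqz": s[0]='z' == s[-1]='z' -> is_palindrome("quq")
"quq": s[0]='q' == s[-1]='q' -> is_palindrome("u")
"u": len <= 1 -> True
= True


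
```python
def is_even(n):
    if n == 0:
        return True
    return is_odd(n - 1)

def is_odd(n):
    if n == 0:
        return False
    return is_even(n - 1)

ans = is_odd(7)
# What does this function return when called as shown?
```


is_odd(7)
= is_even(6)
= is_odd(5)
= is_even(4)
= is_odd(3)
= is_even(2)
= is_odd(1)
= is_even(0)
n == 0: return True
= True


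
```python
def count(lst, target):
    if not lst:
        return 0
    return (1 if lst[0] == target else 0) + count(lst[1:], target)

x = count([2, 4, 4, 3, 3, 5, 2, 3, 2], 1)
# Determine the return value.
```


count([2, 4, 4, 3, 3, 5, 2, 3, 2], 1)
lst[0]=2 != 1: 0 + count([4, 4, 3, 3, 5, 2, 3, 2], 1)
lst[0]=4 != 1: 0 + count([4, 3, 3, 5, 2, 3, 2], 1)
lst[0]=4 != 1: 0 + count([3, 3, 5, 2, 3, 2], 1)
lst[0]=3 != 1: 0 + count([3, 5, 2, 3, 2], 1)
lst[0]=3 != 1: 0 + count([5, 2, 3, 2], 1)
lst[0]=5 != 1: 0 + count([2, 3, 2], 1)
lst[0]=2 != 1: 0 + count([3, 2], 1)
lst[0]=3 != 1: 0 + count([2], 1)
lst[0]=2 != 1: 0 + count([], 1)
= 0


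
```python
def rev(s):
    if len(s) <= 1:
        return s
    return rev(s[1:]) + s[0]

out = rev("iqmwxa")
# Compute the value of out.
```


rev("iqmwxa")
= rev("qmwxa") + "i"
= rev("mwxa") + "q" + "i"
= rev("wxa") + "m" + "q" + "i"
= rev("xa") + "w" + "m" + "q" + "i"
= rev("a") + "x" + "w" + "m" + "q" + "i"
= "a" + "x" + "w" + "m" + "q" + "i"
= "axwmqi"


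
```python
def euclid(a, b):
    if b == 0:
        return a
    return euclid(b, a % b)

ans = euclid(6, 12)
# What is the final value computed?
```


euclid(6, 12)
= euclid(12, 6 % 12) = euclid(12, 6)
= euclid(6, 12 % 6) = euclid(6, 0)
b == 0, return a = 6


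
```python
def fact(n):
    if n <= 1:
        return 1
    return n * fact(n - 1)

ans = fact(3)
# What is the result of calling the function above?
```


fact(3)
= 3 * fact(2)
= 3 * 2 * fact(1)
= 3 * 2 * 1
= 6


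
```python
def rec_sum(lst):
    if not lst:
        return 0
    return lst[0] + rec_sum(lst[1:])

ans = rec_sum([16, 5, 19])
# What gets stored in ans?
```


rec_sum([16, 5, 19])
= 16 + rec_sum([5, 19])
= 16 + 5 + rec_sum([19])
= 16 + 5 + 19 + rec_sum([])
= 16 + 5 + 19 + 0
= 40


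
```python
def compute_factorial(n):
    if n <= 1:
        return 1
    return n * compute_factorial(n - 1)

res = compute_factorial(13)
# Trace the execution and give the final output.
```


compute_factorial(13)
= 13 * compute_factorial(12)
= 13 * 12 * compute_factorial(11)
= 13 * 12 * 11 * compute_factorial(10)
= 13 * 12 * 11 * 10 * compute_factorial(9)
= 13 * 12 * 11 * 10 * 9 * compute_factorial(8)
= 13 * 12 * 11 * 10 * 9 * 8 * compute_factorial(7)
= 13 * 12 * 11 * 10 * 9 * 8 * 7 * compute_factorial(6)
= 13 * 12 * 11 * 10 * 9 * 8 * 7 * 6 * compute_factorial(5)
= 13 * 12 * 11 * 10 * 9 * 8 * 7 * 6 * 5 * compute_factorial(4)
= 13 * 12 * 11 * 10 * 9 * 8 * 7 * 6 * 5 * 4 * compute_factorial(3)
= 13 * 12 * 11 * 10 * 9 * 8 * 7 * 6 * 5 * 4 * 3 * compute_factorial(2)
= 13 * 12 * 11 * 10 * 9 * 8 * 7 * 6 * 5 * 4 * 3 * 2 * compute_factorial(1)
= 13 * 12 * 11 * 10 * 9 * 8 * 7 * 6 * 5 * 4 * 3 * 2 * 1
= 6227020800


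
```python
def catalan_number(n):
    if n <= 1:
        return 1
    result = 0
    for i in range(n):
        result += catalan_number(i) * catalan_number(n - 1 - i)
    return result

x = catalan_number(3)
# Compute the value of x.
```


catalan_number(3)
= sum of catalan_number(i) * catalan_number(3-1-i) for i in 0..2
First compute sub-values bottom-up:
  catalan_number(0) = 1, catalan_number(1) = 1
  catalan_number(2) = 1*1 + 1*1 = 2
Now catalan_number(3):
  catalan_number(0)*catalan_number(2) = 1*2 = 2
  catalan_number(1)*catalan_number(1) = 1*1 = 1
  catalan_number(2)*catalan_number(0) = 2*1 = 2
= 2 + 1 + 2
= 5


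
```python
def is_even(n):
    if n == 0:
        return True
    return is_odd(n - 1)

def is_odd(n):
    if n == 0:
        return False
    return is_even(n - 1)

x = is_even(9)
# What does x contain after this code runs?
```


is_even(9)
= is_odd(8)
= is_even(7)
= is_odd(6)
= is_even(5)
= is_odd(4)
= is_even(3)
= is_odd(2)
= is_even(1)
= is_odd(0)
n == 0: return False
= False


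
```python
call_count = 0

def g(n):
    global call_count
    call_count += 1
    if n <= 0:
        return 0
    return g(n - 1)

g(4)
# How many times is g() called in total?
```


g(4) calls g(3) calls ... calls g(0)
Total calls: 4 + 1 (for base case) = 5


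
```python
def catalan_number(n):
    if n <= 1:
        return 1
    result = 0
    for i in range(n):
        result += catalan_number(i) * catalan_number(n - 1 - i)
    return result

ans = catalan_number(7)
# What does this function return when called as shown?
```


catalan_number(7)
= sum of catalan_number(i) * catalan_number(7-1-i) for i in 0..6
First compute sub-values bottom-up:
  catalan_number(0) = 1, catalan_number(1) = 1
  catalan_number(2) = 1*1 + 1*1 = 2
  catalan_number(3) = 1*2 + 1*1 + 2*1 = 5
  catalan_number(4) = 1*5 + 1*2 + 2*1 + 5*1 = 14
  catalan_number(5) = 1*14 + 1*5 + 2*2 + 5*1 + 14*1 = 42
  catalan_number(6) = 1*42 + 1*14 + 2*5 + 5*2 + 14*1 + 42*1 = 132
Now catalan_number(7):
  catalan_number(0)*catalan_number(6) = 1*132 = 132
  catalan_number(1)*catalan_number(5) = 1*42 = 42
  catalan_number(2)*catalan_number(4) = 2*14 = 28
  catalan_number(3)*catalan_number(3) = 5*5 = 25
  catalan_number(4)*catalan_number(2) = 14*2 = 28
  catalan_number(5)*catalan_number(1) = 42*1 = 42
  catalan_number(6)*catalan_number(0) = 132*1 = 132
= 132 + 42 + 28 + 25 + 28 + 42 + 132
= 429
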